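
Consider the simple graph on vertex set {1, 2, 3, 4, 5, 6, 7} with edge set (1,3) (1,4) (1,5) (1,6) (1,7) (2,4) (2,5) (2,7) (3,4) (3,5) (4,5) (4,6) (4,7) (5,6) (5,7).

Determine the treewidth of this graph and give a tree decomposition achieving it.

Treewidth 3.
One optimal decomposition is:
Bags: B1 = {1, 4, 5, 6}  B2 = {1, 4, 5, 7}  B3 = {1, 3, 4, 5}  B4 = {2, 4, 5, 7}
Tree: B1–B2, B1–B3, B2–B4

Every bag has size at most 4, so the width is 4 − 1 = 3 and tw(G) ≤ 3. For the lower bound, the 4 vertices {1, 3, 4, 5} are pairwise adjacent, and any tree decomposition puts a clique entirely inside one bag — forcing width ≥ 3. Hence tw(G) = 3 exactly.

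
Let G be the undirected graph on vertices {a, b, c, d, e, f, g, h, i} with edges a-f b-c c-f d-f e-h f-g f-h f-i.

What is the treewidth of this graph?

1

A width-1 tree decomposition is:
Bags: B1 = {f, h}  B2 = {f, i}  B3 = {d, f}  B4 = {e, h}  B5 = {f, g}  B6 = {a, f}  B7 = {c, f}  B8 = {b, c}
Tree: B1–B2, B1–B3, B1–B4, B2–B5, B5–B6, B1–B7, B7–B8
The largest bag has 2 vertices, giving width 1; this decomposition certifies tw(G) ≤ 1. Since G has at least one edge (e.g. f–h), it is not an edgeless graph, so tw(G) ≥ 1. Therefore the treewidth is 1.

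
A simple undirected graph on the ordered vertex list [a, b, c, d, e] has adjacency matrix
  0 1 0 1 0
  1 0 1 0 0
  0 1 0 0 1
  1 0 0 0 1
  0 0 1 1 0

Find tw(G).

A width-2 tree decomposition is:
Bags: B1 = {a, b, d}  B2 = {b, c, d}  B3 = {c, d, e}
Tree: B1–B2, B2–B3
The largest bag has 3 vertices, giving width 2; this decomposition certifies tw(G) ≤ 2. For the lower bound, G contains the cycle d–a–b–c–e–d, so G is not a forest; only forests have treewidth ≤ 1, hence tw(G) ≥ 2. Hence tw(G) = 2 exactly.

2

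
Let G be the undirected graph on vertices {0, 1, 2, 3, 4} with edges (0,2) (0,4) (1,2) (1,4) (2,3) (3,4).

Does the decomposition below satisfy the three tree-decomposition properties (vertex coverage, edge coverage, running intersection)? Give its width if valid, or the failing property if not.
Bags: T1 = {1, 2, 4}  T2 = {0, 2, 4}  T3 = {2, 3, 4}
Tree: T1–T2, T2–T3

Checking the three conditions: (i) the bags cover all of {0, 1, 2, 3, 4}; (ii) for each edge, some bag contains both endpoints; (iii) the bags containing any fixed vertex form a subtree. All hold, so the decomposition is valid with width 3 − 1 = 2.

Yes; width 2.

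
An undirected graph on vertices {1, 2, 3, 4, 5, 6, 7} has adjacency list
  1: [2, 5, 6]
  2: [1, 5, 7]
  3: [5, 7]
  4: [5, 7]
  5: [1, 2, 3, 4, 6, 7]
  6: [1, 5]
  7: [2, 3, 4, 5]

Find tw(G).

A width-2 tree decomposition is:
Bags: B1 = {1, 2, 5}  B2 = {2, 5, 7}  B3 = {4, 5, 7}  B4 = {3, 5, 7}  B5 = {1, 5, 6}
Tree: B1–B2, B2–B3, B2–B4, B1–B5
Each bag holds 3 vertices, so the decomposition has width 2, which upper-bounds the treewidth. On the other hand G contains the 3-clique {1, 2, 5}. A clique must lie in a single bag of any decomposition, so no decomposition can have width below 2. Therefore the treewidth is 2.

2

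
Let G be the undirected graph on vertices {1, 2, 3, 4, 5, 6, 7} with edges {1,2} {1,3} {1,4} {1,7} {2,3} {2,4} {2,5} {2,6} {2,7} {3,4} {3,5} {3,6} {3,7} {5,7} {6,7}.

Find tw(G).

A width-3 tree decomposition is:
Bags: B1 = {1, 2, 3, 7}  B2 = {2, 3, 5, 7}  B3 = {1, 2, 3, 4}  B4 = {2, 3, 6, 7}
Tree: B1–B2, B1–B3, B2–B4
Each bag holds 4 vertices, so the decomposition has width 3, which upper-bounds the treewidth. For the lower bound, the 4 vertices {1, 2, 3, 4} are pairwise adjacent, and any tree decomposition puts a clique entirely inside one bag — forcing width ≥ 3. Combining the bounds, tw(G) = 3.

3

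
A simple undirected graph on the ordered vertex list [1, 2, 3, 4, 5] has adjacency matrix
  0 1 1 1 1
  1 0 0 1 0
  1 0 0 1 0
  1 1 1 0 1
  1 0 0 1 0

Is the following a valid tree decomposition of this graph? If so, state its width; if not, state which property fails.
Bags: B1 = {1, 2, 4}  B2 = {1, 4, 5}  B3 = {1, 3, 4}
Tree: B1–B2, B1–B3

Yes; width 2.

Vertex coverage: the bags together contain {1, 2, 3, 4, 5}, the full vertex set. Edge coverage: each edge of G has both endpoints in at least one bag. Running intersection: for every vertex, the bags containing it form a connected subtree. All three properties hold, so this is a valid tree decomposition of width max|bag| − 1 = 2, and hence tw(G) ≤ 2.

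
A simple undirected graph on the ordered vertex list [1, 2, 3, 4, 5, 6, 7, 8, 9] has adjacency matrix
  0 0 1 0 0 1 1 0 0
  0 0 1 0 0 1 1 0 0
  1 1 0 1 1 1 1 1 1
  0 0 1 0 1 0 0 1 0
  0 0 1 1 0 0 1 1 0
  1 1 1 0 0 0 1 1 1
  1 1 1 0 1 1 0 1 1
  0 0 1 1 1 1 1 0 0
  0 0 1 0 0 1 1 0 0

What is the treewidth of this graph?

3

A width-3 tree decomposition is:
Bags: B1 = {3, 6, 7, 8}  B2 = {3, 6, 7, 9}  B3 = {2, 3, 6, 7}  B4 = {3, 5, 7, 8}  B5 = {3, 4, 5, 8}  B6 = {1, 3, 6, 7}
Tree: B1–B2, B1–B3, B1–B4, B4–B5, B3–B6
Every bag has size at most 4, so the width is 4 − 1 = 3 and tw(G) ≤ 3. Conversely, {3, 4, 5, 8} is a clique of size 4, and the vertices of any clique must share a bag in every tree decomposition; so some bag has ≥ 4 vertices and tw(G) ≥ 3. Combining the bounds, tw(G) = 3.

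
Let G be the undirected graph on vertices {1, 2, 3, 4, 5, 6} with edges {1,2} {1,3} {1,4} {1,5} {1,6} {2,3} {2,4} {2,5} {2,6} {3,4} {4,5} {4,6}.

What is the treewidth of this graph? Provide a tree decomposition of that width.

Treewidth 3.
One such decomposition:
Bags: B1 = {1, 2, 4, 6}  B2 = {1, 2, 3, 4}  B3 = {1, 2, 4, 5}
Tree: B1–B2, B1–B3

Every bag has size at most 4, so the width is 4 − 1 = 3 and tw(G) ≤ 3. Conversely, {1, 2, 3, 4} is a clique of size 4, and the vertices of any clique must share a bag in every tree decomposition; so some bag has ≥ 4 vertices and tw(G) ≥ 3. Combining the bounds, tw(G) = 3.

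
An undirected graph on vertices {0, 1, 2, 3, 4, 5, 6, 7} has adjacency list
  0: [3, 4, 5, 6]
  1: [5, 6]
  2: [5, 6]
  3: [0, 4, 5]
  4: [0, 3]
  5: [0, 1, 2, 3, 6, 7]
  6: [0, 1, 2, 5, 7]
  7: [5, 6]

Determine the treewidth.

A width-2 tree decomposition is:
Bags: B1 = {1, 5, 6}  B2 = {0, 5, 6}  B3 = {2, 5, 6}  B4 = {5, 6, 7}  B5 = {0, 3, 5}  B6 = {0, 3, 4}
Tree: B1–B2, B2–B3, B1–B4, B2–B5, B5–B6
Each bag holds 3 vertices, so the decomposition has width 2, which upper-bounds the treewidth. For the lower bound, the 3 vertices {0, 3, 4} are pairwise adjacent, and any tree decomposition puts a clique entirely inside one bag — forcing width ≥ 2. Combining the bounds, tw(G) = 2.

2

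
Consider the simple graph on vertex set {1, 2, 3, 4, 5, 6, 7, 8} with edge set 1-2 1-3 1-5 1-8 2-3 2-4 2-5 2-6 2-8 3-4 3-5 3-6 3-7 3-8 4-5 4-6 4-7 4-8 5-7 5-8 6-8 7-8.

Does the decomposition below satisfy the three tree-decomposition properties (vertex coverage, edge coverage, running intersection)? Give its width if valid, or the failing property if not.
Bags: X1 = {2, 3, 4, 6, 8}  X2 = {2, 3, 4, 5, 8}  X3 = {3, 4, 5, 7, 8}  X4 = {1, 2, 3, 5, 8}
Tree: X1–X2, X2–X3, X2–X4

Yes; width 4.

Vertex coverage: the bags together contain {1, 2, 3, 4, 5, 6, 7, 8}, the full vertex set. Edge coverage: each edge of G has both endpoints in at least one bag. Running intersection: for every vertex, the bags containing it form a connected subtree. All three properties hold, so this is a valid tree decomposition of width max|bag| − 1 = 4, and hence tw(G) ≤ 4.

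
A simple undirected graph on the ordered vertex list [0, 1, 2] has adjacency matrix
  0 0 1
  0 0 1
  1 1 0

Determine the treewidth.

1

A width-1 tree decomposition is:
Bags: B1 = {1, 2}  B2 = {0, 2}
Tree: B1–B2
Each bag holds 2 vertices, so the decomposition has width 1, which upper-bounds the treewidth. Any graph with an edge has treewidth ≥ 1, and G has the edge 2–1. The upper and lower bounds meet at 1, so that is the treewidth.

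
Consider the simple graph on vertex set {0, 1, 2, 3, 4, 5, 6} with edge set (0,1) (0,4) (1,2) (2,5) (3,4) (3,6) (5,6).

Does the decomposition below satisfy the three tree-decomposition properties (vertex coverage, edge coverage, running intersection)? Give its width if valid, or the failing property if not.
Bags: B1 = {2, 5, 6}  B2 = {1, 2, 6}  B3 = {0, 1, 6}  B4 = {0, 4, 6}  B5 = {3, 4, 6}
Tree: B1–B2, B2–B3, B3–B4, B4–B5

Vertex coverage: the bags together contain {0, 1, 2, 3, 4, 5, 6}, the full vertex set. Edge coverage: each edge of G has both endpoints in at least one bag. Running intersection: for every vertex, the bags containing it form a connected subtree. All three properties hold, so this is a valid tree decomposition of width max|bag| − 1 = 2, and hence tw(G) ≤ 2.

Yes; width 2.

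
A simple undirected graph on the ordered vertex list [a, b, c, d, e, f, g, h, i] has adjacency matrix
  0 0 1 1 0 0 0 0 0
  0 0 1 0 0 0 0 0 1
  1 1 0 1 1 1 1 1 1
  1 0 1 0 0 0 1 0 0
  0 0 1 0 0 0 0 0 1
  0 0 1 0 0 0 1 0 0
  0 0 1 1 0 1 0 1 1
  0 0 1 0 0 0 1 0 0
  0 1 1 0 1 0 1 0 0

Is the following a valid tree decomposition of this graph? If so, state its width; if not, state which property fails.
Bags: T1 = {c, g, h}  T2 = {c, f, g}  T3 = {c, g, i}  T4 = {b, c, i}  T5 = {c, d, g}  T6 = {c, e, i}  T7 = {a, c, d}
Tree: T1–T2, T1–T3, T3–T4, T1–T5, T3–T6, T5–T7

Yes; width 2.

Checking the three conditions: (i) the bags cover all of {a, b, c, d, e, f, g, h, i}; (ii) for each edge, some bag contains both endpoints; (iii) the bags containing any fixed vertex form a subtree. All hold, so the decomposition is valid with width 3 − 1 = 2.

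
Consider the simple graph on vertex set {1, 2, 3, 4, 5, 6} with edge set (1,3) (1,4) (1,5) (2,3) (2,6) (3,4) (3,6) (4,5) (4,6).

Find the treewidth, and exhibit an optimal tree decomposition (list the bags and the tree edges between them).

Every bag has size at most 3, so the width is 3 − 1 = 2 and tw(G) ≤ 2. On the other hand G contains the 3-clique {2, 3, 6}. A clique must lie in a single bag of any decomposition, so no decomposition can have width below 2. Combining the bounds, tw(G) = 2.

Treewidth 2.
One optimal decomposition is:
Bags: B1 = {1, 3, 4}  B2 = {3, 4, 6}  B3 = {2, 3, 6}  B4 = {1, 4, 5}
Tree: B1–B2, B2–B3, B1–B4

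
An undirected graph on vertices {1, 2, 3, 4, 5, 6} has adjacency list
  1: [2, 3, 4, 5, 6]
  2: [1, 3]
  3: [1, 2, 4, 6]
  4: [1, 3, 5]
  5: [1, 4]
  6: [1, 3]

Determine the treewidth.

2

A width-2 tree decomposition is:
Bags: B1 = {1, 3, 4}  B2 = {1, 4, 5}  B3 = {1, 2, 3}  B4 = {1, 3, 6}
Tree: B1–B2, B1–B3, B1–B4
Every bag has size at most 3, so the width is 3 − 1 = 2 and tw(G) ≤ 2. For the lower bound, the 3 vertices {1, 2, 3} are pairwise adjacent, and any tree decomposition puts a clique entirely inside one bag — forcing width ≥ 2. Hence tw(G) = 2 exactly.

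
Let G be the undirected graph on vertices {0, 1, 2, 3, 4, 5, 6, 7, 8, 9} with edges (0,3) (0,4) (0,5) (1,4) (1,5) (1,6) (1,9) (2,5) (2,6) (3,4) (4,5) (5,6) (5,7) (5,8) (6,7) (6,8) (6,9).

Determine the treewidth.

2

A width-2 tree decomposition is:
Bags: B1 = {2, 5, 6}  B2 = {1, 5, 6}  B3 = {1, 4, 5}  B4 = {1, 6, 9}  B5 = {5, 6, 7}  B6 = {0, 4, 5}  B7 = {5, 6, 8}  B8 = {0, 3, 4}
Tree: B1–B2, B2–B3, B2–B4, B1–B5, B3–B6, B2–B7, B6–B8
The largest bag has 3 vertices, giving width 2; this decomposition certifies tw(G) ≤ 2. For the lower bound, the 3 vertices {1, 6, 9} are pairwise adjacent, and any tree decomposition puts a clique entirely inside one bag — forcing width ≥ 2. Combining the bounds, tw(G) = 2.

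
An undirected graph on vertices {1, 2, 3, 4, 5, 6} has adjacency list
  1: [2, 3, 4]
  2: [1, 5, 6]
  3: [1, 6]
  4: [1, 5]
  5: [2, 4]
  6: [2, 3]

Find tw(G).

2

A width-2 tree decomposition is:
Bags: B1 = {1, 3, 6}  B2 = {1, 2, 6}  B3 = {1, 2, 4}  B4 = {2, 4, 5}
Tree: B1–B2, B2–B3, B3–B4
The largest bag has 3 vertices, giving width 2; this decomposition certifies tw(G) ≤ 2. The edges 3–6–2–1–3 form a cycle, so G is not a tree and its treewidth is at least 2. Hence tw(G) = 2 exactly.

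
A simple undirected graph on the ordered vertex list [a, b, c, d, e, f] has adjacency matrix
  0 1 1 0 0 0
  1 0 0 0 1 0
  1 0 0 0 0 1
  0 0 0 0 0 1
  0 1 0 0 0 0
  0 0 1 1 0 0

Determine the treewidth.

1

A width-1 tree decomposition is:
Bags: B1 = {d, f}  B2 = {c, f}  B3 = {a, c}  B4 = {a, b}  B5 = {b, e}
Tree: B1–B2, B2–B3, B3–B4, B4–B5
Every bag has size at most 2, so the width is 2 − 1 = 1 and tw(G) ≤ 1. G has an edge, so its treewidth is at least 1. The upper and lower bounds meet at 1, so that is the treewidth.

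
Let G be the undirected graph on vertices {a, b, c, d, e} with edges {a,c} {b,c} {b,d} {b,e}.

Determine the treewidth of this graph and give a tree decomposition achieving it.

Treewidth 1.
One optimal decomposition is:
Bags: B1 = {b, c}  B2 = {b, e}  B3 = {a, c}  B4 = {b, d}
Tree: B1–B2, B1–B3, B2–B4

Each bag holds 2 vertices, so the decomposition has width 1, which upper-bounds the treewidth. G has an edge, so its treewidth is at least 1. Therefore the treewidth is 1.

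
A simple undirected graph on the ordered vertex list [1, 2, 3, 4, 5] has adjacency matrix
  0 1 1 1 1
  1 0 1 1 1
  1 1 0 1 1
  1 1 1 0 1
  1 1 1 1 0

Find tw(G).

4

A width-4 tree decomposition is:
Bags: B1 = {1, 2, 3, 4, 5}
Tree: (single bag)
A single bag containing all 5 vertices is trivially a valid decomposition of width 4. On the other hand G contains the 5-clique {1, 2, 3, 4, 5}. A clique must lie in a single bag of any decomposition, so no decomposition can have width below 4. The upper and lower bounds meet at 4, so that is the treewidth.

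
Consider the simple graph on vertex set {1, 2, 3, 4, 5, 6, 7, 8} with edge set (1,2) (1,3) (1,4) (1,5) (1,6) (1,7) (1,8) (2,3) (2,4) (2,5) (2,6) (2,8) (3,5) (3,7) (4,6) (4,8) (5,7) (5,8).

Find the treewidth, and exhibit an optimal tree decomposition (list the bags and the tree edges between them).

Every bag has size at most 4, so the width is 4 − 1 = 3 and tw(G) ≤ 3. Conversely, {1, 2, 3, 5} is a clique of size 4, and the vertices of any clique must share a bag in every tree decomposition; so some bag has ≥ 4 vertices and tw(G) ≥ 3. Therefore the treewidth is 3.

Treewidth 3.
One optimal decomposition is:
Bags: B1 = {1, 2, 3, 5}  B2 = {1, 2, 5, 8}  B3 = {1, 2, 4, 8}  B4 = {1, 2, 4, 6}  B5 = {1, 3, 5, 7}
Tree: B1–B2, B2–B3, B3–B4, B1–B5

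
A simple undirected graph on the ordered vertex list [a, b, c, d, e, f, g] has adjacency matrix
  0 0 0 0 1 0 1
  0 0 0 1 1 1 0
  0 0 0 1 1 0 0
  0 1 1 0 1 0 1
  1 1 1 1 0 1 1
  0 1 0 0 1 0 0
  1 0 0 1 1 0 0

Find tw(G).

A width-2 tree decomposition is:
Bags: B1 = {c, d, e}  B2 = {b, d, e}  B3 = {d, e, g}  B4 = {b, e, f}  B5 = {a, e, g}
Tree: B1–B2, B1–B3, B2–B4, B3–B5
Every bag has size at most 3, so the width is 3 − 1 = 2 and tw(G) ≤ 2. Conversely, {d, e, g} is a clique of size 3, and the vertices of any clique must share a bag in every tree decomposition; so some bag has ≥ 3 vertices and tw(G) ≥ 2. Hence tw(G) = 2 exactly.

2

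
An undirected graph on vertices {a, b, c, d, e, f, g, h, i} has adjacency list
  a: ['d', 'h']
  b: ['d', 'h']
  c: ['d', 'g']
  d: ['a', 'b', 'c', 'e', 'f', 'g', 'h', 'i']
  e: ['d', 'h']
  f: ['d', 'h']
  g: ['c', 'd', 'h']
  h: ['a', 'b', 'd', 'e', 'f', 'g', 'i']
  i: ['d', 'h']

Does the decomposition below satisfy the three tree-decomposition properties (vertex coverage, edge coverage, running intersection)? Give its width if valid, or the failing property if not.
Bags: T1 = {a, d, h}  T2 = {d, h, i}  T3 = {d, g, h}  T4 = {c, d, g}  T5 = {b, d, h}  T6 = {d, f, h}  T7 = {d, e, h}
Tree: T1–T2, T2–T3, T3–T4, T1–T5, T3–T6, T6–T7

Every vertex of G appears in some bag (union = {a, b, c, d, e, f, g, h, i}); every edge is covered by a bag; and for each vertex v the set of bags containing v is connected in the bag tree. The decomposition is therefore valid. The largest bag has 3 vertices, so the width is 2.

Yes; width 2.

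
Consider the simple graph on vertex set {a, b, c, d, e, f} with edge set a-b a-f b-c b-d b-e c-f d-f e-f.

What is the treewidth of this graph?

A width-2 tree decomposition is:
Bags: B1 = {b, d, f}  B2 = {b, c, f}  B3 = {b, e, f}  B4 = {a, b, f}
Tree: B1–B2, B2–B3, B3–B4
Every bag has size at most 3, so the width is 3 − 1 = 2 and tw(G) ≤ 2. Since b–d–f–c–b is a cycle in G, G is not acyclic. Forests are exactly the graphs of treewidth ≤ 1, so tw(G) ≥ 2. Combining the bounds, tw(G) = 2.

2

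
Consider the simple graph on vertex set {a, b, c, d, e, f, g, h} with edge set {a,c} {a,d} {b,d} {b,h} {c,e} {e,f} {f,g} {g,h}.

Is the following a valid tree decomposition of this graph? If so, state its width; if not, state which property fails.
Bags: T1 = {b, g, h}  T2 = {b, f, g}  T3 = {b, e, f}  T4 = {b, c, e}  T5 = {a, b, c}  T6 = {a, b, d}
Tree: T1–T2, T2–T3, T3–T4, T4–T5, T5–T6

Yes; width 2.

Checking the three conditions: (i) the bags cover all of {a, b, c, d, e, f, g, h}; (ii) for each edge, some bag contains both endpoints; (iii) the bags containing any fixed vertex form a subtree. All hold, so the decomposition is valid with width 3 − 1 = 2.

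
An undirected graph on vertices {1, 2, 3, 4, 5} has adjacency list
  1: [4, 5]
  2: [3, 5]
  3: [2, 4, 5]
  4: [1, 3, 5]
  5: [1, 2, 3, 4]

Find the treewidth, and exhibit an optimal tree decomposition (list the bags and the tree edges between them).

Treewidth 2.
One optimal decomposition is:
Bags: B1 = {3, 4, 5}  B2 = {1, 4, 5}  B3 = {2, 3, 5}
Tree: B1–B2, B1–B3

The largest bag has 3 vertices, giving width 2; this decomposition certifies tw(G) ≤ 2. Conversely, {1, 4, 5} is a clique of size 3, and the vertices of any clique must share a bag in every tree decomposition; so some bag has ≥ 3 vertices and tw(G) ≥ 2. The upper and lower bounds meet at 2, so that is the treewidth.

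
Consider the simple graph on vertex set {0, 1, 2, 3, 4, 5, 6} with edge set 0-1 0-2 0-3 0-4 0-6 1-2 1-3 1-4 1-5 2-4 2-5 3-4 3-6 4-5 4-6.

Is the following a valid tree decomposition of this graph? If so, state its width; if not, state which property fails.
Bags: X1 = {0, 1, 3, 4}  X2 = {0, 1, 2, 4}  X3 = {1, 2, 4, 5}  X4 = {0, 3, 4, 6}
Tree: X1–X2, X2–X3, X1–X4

Checking the three conditions: (i) the bags cover all of {0, 1, 2, 3, 4, 5, 6}; (ii) for each edge, some bag contains both endpoints; (iii) the bags containing any fixed vertex form a subtree. All hold, so the decomposition is valid with width 4 − 1 = 3.

Yes; width 3.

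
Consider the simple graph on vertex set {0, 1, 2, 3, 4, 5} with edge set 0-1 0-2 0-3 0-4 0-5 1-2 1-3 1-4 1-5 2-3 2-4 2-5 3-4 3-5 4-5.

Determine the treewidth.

5

A width-5 tree decomposition is:
Bags: B1 = {0, 1, 2, 3, 4, 5}
Tree: (single bag)
A single bag containing all 6 vertices is trivially a valid decomposition of width 5. For the lower bound, the 6 vertices {0, 1, 2, 3, 4, 5} are pairwise adjacent, and any tree decomposition puts a clique entirely inside one bag — forcing width ≥ 5. Hence tw(G) = 5 exactly.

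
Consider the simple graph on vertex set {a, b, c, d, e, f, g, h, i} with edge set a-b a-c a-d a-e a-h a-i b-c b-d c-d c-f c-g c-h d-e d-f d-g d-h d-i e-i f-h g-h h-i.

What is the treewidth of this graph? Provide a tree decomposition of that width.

Each bag holds 4 vertices, so the decomposition has width 3, which upper-bounds the treewidth. For the lower bound, the 4 vertices {a, d, e, i} are pairwise adjacent, and any tree decomposition puts a clique entirely inside one bag — forcing width ≥ 3. Hence tw(G) = 3 exactly.

Treewidth 3.
One optimal decomposition is:
Bags: B1 = {a, c, d, h}  B2 = {a, b, c, d}  B3 = {c, d, g, h}  B4 = {c, d, f, h}  B5 = {a, d, h, i}  B6 = {a, d, e, i}
Tree: B1–B2, B1–B3, B1–B4, B1–B5, B5–B6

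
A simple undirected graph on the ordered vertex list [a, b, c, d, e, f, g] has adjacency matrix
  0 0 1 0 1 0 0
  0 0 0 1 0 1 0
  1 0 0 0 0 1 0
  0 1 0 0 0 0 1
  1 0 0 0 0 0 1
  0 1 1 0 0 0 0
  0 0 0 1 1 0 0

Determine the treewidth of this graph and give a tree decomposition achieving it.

Treewidth 2.
One such decomposition:
Bags: B1 = {b, d, f}  B2 = {c, d, f}  B3 = {a, c, d}  B4 = {a, d, e}  B5 = {d, e, g}
Tree: B1–B2, B2–B3, B3–B4, B4–B5

Each bag holds 3 vertices, so the decomposition has width 2, which upper-bounds the treewidth. For the lower bound, G contains the cycle d–b–f–c–a–e–g–d, so G is not a forest; only forests have treewidth ≤ 1, hence tw(G) ≥ 2. Combining the bounds, tw(G) = 2.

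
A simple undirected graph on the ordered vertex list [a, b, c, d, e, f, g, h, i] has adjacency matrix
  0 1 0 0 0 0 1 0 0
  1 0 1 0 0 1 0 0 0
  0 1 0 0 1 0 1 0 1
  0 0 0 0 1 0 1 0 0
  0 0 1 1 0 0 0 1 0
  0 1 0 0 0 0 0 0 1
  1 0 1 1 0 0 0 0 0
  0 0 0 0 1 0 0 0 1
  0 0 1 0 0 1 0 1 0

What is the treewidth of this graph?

3

A width-3 tree decomposition is:
Bags: B1 = {d, e, h, i}  B2 = {c, d, e, i}  B3 = {c, d, g, i}  B4 = {c, f, g, i}  B5 = {b, c, f, g}  B6 = {a, b, f, g}
Tree: B1–B2, B2–B3, B3–B4, B4–B5, B5–B6
The largest bag has 4 vertices, giving width 3; this decomposition certifies tw(G) ≤ 3. For the lower bound: the 4 vertex sets {d,e,h}, {i}, {c}, {a,b,f,g} are disjoint, each induces a connected subgraph, and every pair is joined by at least one edge of G. Contracting each set to a single vertex therefore yields K_{4} as a minor, and since treewidth is minor-monotone, tw(G) ≥ tw(K_{4}) = 3. The upper and lower bounds meet at 3, so that is the treewidth.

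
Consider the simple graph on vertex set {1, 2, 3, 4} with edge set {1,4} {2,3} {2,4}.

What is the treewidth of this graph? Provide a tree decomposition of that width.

Every bag has size at most 2, so the width is 2 − 1 = 1 and tw(G) ≤ 1. Any graph with an edge has treewidth ≥ 1, and G has the edge 2–3. The upper and lower bounds meet at 1, so that is the treewidth.

Treewidth 1.
One such decomposition:
Bags: B1 = {2, 3}  B2 = {2, 4}  B3 = {1, 4}
Tree: B1–B2, B2–B3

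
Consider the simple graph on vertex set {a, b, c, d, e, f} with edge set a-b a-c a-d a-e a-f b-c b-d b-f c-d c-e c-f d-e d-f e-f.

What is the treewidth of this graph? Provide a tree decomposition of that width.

Treewidth 4.
Bags: B1 = {a, c, d, e, f}  B2 = {a, b, c, d, f}
Tree: B1–B2

Every bag has size at most 5, so the width is 5 − 1 = 4 and tw(G) ≤ 4. For the lower bound, the 5 vertices {a, c, d, e, f} are pairwise adjacent, and any tree decomposition puts a clique entirely inside one bag — forcing width ≥ 4. Therefore the treewidth is 4.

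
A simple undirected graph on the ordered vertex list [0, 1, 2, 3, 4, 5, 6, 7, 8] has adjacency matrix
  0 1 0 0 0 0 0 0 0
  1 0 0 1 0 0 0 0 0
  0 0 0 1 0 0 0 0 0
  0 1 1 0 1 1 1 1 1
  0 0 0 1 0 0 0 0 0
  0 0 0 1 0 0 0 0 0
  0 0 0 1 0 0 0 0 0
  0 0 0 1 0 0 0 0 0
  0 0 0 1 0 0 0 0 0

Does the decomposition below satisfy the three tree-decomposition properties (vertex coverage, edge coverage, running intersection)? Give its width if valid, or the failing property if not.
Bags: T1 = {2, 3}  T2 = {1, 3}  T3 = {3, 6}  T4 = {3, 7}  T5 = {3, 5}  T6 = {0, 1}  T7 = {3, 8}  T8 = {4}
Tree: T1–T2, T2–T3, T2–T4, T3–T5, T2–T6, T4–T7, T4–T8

No — edge (3,4) lies in no bag.

A tree decomposition must satisfy three properties: every vertex lies in some bag; for every edge, both endpoints lie together in some bag; and for every vertex, the bags containing it form a connected subtree. Here edge (3,4) lies in no bag, so the decomposition is invalid.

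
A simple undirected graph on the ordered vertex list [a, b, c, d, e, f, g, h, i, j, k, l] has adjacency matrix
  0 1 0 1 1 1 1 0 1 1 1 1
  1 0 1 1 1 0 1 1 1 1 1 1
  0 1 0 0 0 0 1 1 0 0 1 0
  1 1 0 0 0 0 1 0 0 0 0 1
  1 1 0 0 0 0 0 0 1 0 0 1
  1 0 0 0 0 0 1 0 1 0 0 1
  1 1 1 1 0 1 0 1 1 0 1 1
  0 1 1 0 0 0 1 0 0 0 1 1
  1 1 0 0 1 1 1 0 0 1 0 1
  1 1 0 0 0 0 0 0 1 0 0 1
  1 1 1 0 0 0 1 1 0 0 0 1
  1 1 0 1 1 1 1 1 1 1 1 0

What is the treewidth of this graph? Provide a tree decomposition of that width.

Each bag holds 5 vertices, so the decomposition has width 4, which upper-bounds the treewidth. For the lower bound, the 5 vertices {a, f, g, i, l} are pairwise adjacent, and any tree decomposition puts a clique entirely inside one bag — forcing width ≥ 4. Hence tw(G) = 4 exactly.

Treewidth 4.
One optimal decomposition is:
Bags: B1 = {a, b, g, i, l}  B2 = {a, b, g, k, l}  B3 = {a, f, g, i, l}  B4 = {a, b, e, i, l}  B5 = {a, b, d, g, l}  B6 = {a, b, i, j, l}  B7 = {b, g, h, k, l}  B8 = {b, c, g, h, k}
Tree: B1–B2, B1–B3, B1–B4, B2–B5, B4–B6, B2–B7, B7–B8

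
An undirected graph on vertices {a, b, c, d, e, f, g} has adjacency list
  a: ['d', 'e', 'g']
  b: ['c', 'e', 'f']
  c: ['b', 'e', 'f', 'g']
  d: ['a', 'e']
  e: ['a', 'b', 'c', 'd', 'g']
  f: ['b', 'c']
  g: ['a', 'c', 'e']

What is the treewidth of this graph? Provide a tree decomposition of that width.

Every bag has size at most 3, so the width is 3 − 1 = 2 and tw(G) ≤ 2. On the other hand G contains the 3-clique {a, d, e}. A clique must lie in a single bag of any decomposition, so no decomposition can have width below 2. Hence tw(G) = 2 exactly.

Treewidth 2.
Bags: B1 = {b, c, e}  B2 = {c, e, g}  B3 = {b, c, f}  B4 = {a, e, g}  B5 = {a, d, e}
Tree: B1–B2, B1–B3, B2–B4, B4–B5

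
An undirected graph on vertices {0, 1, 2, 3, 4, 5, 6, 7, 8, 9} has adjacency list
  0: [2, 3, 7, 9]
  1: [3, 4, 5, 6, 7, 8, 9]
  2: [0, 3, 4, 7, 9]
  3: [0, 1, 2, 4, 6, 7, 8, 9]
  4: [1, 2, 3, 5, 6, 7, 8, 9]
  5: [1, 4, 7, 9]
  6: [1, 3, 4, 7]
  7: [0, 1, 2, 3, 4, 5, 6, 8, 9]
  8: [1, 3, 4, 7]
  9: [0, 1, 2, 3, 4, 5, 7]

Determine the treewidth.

4

A width-4 tree decomposition is:
Bags: B1 = {1, 3, 4, 7, 9}  B2 = {1, 3, 4, 6, 7}  B3 = {2, 3, 4, 7, 9}  B4 = {0, 2, 3, 7, 9}  B5 = {1, 3, 4, 7, 8}  B6 = {1, 4, 5, 7, 9}
Tree: B1–B2, B1–B3, B3–B4, B2–B5, B1–B6
Each bag holds 5 vertices, so the decomposition has width 4, which upper-bounds the treewidth. On the other hand G contains the 5-clique {0, 2, 3, 7, 9}. A clique must lie in a single bag of any decomposition, so no decomposition can have width below 4. Combining the bounds, tw(G) = 4.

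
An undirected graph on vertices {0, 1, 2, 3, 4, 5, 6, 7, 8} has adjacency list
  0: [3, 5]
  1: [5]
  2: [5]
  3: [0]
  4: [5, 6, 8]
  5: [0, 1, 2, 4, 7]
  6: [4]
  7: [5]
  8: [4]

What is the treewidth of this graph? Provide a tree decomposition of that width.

Treewidth 1.
Bags: B1 = {0, 5}  B2 = {1, 5}  B3 = {4, 5}  B4 = {4, 8}  B5 = {4, 6}  B6 = {2, 5}  B7 = {5, 7}  B8 = {0, 3}
Tree: B1–B2, B1–B3, B3–B4, B4–B5, B3–B6, B2–B7, B1–B8

Every bag has size at most 2, so the width is 2 − 1 = 1 and tw(G) ≤ 1. G has an edge, so its treewidth is at least 1. Combining the bounds, tw(G) = 1.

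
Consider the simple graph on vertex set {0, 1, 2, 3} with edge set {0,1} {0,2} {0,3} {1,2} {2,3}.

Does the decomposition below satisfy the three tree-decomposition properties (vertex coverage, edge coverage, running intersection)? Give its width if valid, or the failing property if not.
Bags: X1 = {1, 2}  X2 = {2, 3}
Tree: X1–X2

A tree decomposition must satisfy three properties: every vertex lies in some bag; for every edge, both endpoints lie together in some bag; and for every vertex, the bags containing it form a connected subtree. Here vertex 0 appears in no bag, so the decomposition is invalid.

No — vertex 0 appears in no bag.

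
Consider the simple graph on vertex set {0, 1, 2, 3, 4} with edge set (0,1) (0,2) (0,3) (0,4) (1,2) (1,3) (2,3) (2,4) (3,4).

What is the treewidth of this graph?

A width-3 tree decomposition is:
Bags: B1 = {0, 2, 3, 4}  B2 = {0, 1, 2, 3}
Tree: B1–B2
Each bag holds 4 vertices, so the decomposition has width 3, which upper-bounds the treewidth. For the lower bound, the 4 vertices {0, 1, 2, 3} are pairwise adjacent, and any tree decomposition puts a clique entirely inside one bag — forcing width ≥ 3. Hence tw(G) = 3 exactly.

3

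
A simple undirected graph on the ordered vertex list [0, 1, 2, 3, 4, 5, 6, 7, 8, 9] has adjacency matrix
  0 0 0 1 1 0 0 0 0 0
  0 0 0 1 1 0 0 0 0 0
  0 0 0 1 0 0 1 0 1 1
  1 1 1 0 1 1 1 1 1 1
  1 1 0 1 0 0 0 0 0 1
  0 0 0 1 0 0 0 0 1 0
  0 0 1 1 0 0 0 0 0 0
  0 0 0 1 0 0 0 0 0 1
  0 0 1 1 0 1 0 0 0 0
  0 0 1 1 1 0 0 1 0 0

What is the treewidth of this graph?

2

A width-2 tree decomposition is:
Bags: B1 = {2, 3, 8}  B2 = {2, 3, 9}  B3 = {3, 4, 9}  B4 = {1, 3, 4}  B5 = {0, 3, 4}  B6 = {3, 5, 8}  B7 = {3, 7, 9}  B8 = {2, 3, 6}
Tree: B1–B2, B2–B3, B3–B4, B3–B5, B1–B6, B2–B7, B1–B8
Each bag holds 3 vertices, so the decomposition has width 2, which upper-bounds the treewidth. For the lower bound, the 3 vertices {0, 3, 4} are pairwise adjacent, and any tree decomposition puts a clique entirely inside one bag — forcing width ≥ 2. Therefore the treewidth is 2.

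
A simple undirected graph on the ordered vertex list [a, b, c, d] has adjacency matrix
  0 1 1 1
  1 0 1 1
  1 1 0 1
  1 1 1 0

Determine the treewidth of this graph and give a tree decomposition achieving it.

Treewidth 3.
Bags: B1 = {a, b, c, d}
Tree: (single bag)

With just one bag of size 4, the width is 4 − 1 = 3, so tw(G) ≤ 3. For the lower bound, the 4 vertices {a, b, c, d} are pairwise adjacent, and any tree decomposition puts a clique entirely inside one bag — forcing width ≥ 3. Therefore the treewidth is 3.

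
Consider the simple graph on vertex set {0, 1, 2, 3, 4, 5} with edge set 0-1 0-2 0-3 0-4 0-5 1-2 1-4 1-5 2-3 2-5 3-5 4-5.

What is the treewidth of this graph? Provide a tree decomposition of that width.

Treewidth 3.
One optimal decomposition is:
Bags: B1 = {0, 2, 3, 5}  B2 = {0, 1, 2, 5}  B3 = {0, 1, 4, 5}
Tree: B1–B2, B2–B3

Each bag holds 4 vertices, so the decomposition has width 3, which upper-bounds the treewidth. Conversely, {0, 1, 2, 5} is a clique of size 4, and the vertices of any clique must share a bag in every tree decomposition; so some bag has ≥ 4 vertices and tw(G) ≥ 3. Hence tw(G) = 3 exactly.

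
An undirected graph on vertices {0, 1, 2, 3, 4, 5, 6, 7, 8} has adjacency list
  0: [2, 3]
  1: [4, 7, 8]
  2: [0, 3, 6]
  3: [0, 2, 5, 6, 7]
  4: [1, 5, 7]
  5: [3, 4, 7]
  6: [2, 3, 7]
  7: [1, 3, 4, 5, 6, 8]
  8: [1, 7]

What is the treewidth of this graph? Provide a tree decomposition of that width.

Treewidth 2.
Bags: B1 = {3, 6, 7}  B2 = {3, 5, 7}  B3 = {2, 3, 6}  B4 = {4, 5, 7}  B5 = {0, 2, 3}  B6 = {1, 4, 7}  B7 = {1, 7, 8}
Tree: B1–B2, B1–B3, B2–B4, B3–B5, B4–B6, B6–B7

Each bag holds 3 vertices, so the decomposition has width 2, which upper-bounds the treewidth. For the lower bound, the 3 vertices {0, 2, 3} are pairwise adjacent, and any tree decomposition puts a clique entirely inside one bag — forcing width ≥ 2. Combining the bounds, tw(G) = 2.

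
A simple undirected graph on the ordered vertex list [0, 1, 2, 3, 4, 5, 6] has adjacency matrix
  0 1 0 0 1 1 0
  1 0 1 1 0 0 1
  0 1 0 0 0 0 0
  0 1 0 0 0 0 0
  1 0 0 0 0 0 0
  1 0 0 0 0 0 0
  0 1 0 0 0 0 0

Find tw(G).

1

A width-1 tree decomposition is:
Bags: B1 = {1, 2}  B2 = {0, 1}  B3 = {1, 6}  B4 = {0, 4}  B5 = {1, 3}  B6 = {0, 5}
Tree: B1–B2, B1–B3, B2–B4, B2–B5, B2–B6
Each bag holds 2 vertices, so the decomposition has width 1, which upper-bounds the treewidth. Any graph with an edge has treewidth ≥ 1, and G has the edge 1–2. Combining the bounds, tw(G) = 1.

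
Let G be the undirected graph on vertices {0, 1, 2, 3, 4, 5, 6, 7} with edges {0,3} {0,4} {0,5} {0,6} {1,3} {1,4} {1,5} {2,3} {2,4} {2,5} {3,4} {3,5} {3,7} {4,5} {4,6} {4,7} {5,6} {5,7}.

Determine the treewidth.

A width-3 tree decomposition is:
Bags: B1 = {0, 3, 4, 5}  B2 = {2, 3, 4, 5}  B3 = {3, 4, 5, 7}  B4 = {0, 4, 5, 6}  B5 = {1, 3, 4, 5}
Tree: B1–B2, B2–B3, B1–B4, B3–B5
Each bag holds 4 vertices, so the decomposition has width 3, which upper-bounds the treewidth. On the other hand G contains the 4-clique {0, 3, 4, 5}. A clique must lie in a single bag of any decomposition, so no decomposition can have width below 3. Hence tw(G) = 3 exactly.

3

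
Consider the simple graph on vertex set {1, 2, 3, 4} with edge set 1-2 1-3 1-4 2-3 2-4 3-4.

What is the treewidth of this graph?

3

A width-3 tree decomposition is:
Bags: B1 = {1, 2, 3, 4}
Tree: (single bag)
A single bag containing all 4 vertices is trivially a valid decomposition of width 3. For the lower bound, the 4 vertices {1, 2, 3, 4} are pairwise adjacent, and any tree decomposition puts a clique entirely inside one bag — forcing width ≥ 3. Combining the bounds, tw(G) = 3.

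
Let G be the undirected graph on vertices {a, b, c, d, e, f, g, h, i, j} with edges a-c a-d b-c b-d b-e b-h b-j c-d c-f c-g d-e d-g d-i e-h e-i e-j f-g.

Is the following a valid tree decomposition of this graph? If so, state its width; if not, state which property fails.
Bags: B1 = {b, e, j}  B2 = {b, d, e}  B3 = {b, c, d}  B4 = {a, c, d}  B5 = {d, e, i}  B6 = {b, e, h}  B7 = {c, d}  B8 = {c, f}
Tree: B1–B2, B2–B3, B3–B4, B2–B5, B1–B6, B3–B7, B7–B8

No — vertex g appears in no bag.

A tree decomposition must satisfy three properties: every vertex lies in some bag; for every edge, both endpoints lie together in some bag; and for every vertex, the bags containing it form a connected subtree. Here vertex g appears in no bag, so the decomposition is invalid.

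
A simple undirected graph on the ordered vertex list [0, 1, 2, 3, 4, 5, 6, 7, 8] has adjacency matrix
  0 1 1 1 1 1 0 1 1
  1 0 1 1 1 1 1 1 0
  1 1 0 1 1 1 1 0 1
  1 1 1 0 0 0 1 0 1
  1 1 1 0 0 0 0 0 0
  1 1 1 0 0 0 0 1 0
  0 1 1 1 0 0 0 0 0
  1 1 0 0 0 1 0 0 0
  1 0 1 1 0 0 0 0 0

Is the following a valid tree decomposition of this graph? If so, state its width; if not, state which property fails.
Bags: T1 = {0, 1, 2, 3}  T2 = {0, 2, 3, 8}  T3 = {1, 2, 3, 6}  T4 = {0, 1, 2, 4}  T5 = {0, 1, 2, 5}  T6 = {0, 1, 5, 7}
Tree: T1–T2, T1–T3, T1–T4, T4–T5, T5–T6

Every vertex of G appears in some bag (union = {0, 1, 2, 3, 4, 5, 6, 7, 8}); every edge is covered by a bag; and for each vertex v the set of bags containing v is connected in the bag tree. The decomposition is therefore valid. The largest bag has 4 vertices, so the width is 3.

Yes; width 3.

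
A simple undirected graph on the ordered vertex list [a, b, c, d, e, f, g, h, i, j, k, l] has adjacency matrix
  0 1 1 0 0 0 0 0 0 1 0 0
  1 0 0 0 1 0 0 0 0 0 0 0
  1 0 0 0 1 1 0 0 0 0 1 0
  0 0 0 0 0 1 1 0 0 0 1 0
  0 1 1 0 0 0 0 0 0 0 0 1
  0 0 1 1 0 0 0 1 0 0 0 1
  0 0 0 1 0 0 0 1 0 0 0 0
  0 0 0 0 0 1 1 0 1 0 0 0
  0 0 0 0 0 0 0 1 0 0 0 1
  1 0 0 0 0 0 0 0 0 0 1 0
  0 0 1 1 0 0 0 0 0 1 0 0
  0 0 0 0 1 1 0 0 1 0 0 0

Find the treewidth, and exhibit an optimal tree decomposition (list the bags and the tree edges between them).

Every bag has size at most 4, so the width is 4 − 1 = 3 and tw(G) ≤ 3. For the lower bound: the 4 vertex sets {g,h,i}, {d}, {f}, {c,e,k,l} are disjoint, each induces a connected subgraph, and every pair is joined by at least one edge of G. Contracting each set to a single vertex therefore yields K_{4} as a minor, and since treewidth is minor-monotone, tw(G) ≥ tw(K_{4}) = 3. Therefore the treewidth is 3.

Treewidth 3.
Bags: B1 = {d, g, h, i}  B2 = {d, f, h, i}  B3 = {d, f, i, l}  B4 = {d, f, k, l}  B5 = {c, f, k, l}  B6 = {c, e, k, l}  B7 = {c, e, j, k}  B8 = {a, c, e, j}  B9 = {a, b, e, j}
Tree: B1–B2, B2–B3, B3–B4, B4–B5, B5–B6, B6–B7, B7–B8, B8–B9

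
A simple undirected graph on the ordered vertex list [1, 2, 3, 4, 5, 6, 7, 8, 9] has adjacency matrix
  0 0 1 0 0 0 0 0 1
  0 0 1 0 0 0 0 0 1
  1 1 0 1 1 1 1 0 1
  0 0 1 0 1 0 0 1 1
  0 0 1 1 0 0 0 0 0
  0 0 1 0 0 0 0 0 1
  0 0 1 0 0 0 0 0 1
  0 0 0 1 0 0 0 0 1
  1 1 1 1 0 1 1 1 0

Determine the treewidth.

2

A width-2 tree decomposition is:
Bags: B1 = {3, 6, 9}  B2 = {2, 3, 9}  B3 = {3, 7, 9}  B4 = {3, 4, 9}  B5 = {1, 3, 9}  B6 = {3, 4, 5}  B7 = {4, 8, 9}
Tree: B1–B2, B1–B3, B2–B4, B1–B5, B4–B6, B4–B7
Each bag holds 3 vertices, so the decomposition has width 2, which upper-bounds the treewidth. On the other hand G contains the 3-clique {4, 8, 9}. A clique must lie in a single bag of any decomposition, so no decomposition can have width below 2. Hence tw(G) = 2 exactly.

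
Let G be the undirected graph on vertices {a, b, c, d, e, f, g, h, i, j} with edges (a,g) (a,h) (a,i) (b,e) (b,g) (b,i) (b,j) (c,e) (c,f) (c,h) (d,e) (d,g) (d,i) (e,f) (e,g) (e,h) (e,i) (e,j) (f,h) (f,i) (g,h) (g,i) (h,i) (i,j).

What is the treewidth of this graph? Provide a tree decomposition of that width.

Each bag holds 4 vertices, so the decomposition has width 3, which upper-bounds the treewidth. Conversely, {c, e, f, h} is a clique of size 4, and the vertices of any clique must share a bag in every tree decomposition; so some bag has ≥ 4 vertices and tw(G) ≥ 3. Combining the bounds, tw(G) = 3.

Treewidth 3.
Bags: B1 = {e, g, h, i}  B2 = {a, g, h, i}  B3 = {b, e, g, i}  B4 = {b, e, i, j}  B5 = {e, f, h, i}  B6 = {d, e, g, i}  B7 = {c, e, f, h}
Tree: B1–B2, B1–B3, B3–B4, B1–B5, B1–B6, B5–B7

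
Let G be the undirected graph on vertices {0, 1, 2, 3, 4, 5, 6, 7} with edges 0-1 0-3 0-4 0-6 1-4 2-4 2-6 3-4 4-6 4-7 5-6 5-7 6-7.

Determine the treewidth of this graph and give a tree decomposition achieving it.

Each bag holds 3 vertices, so the decomposition has width 2, which upper-bounds the treewidth. Conversely, {0, 1, 4} is a clique of size 3, and the vertices of any clique must share a bag in every tree decomposition; so some bag has ≥ 3 vertices and tw(G) ≥ 2. Combining the bounds, tw(G) = 2.

Treewidth 2.
One optimal decomposition is:
Bags: B1 = {2, 4, 6}  B2 = {4, 6, 7}  B3 = {5, 6, 7}  B4 = {0, 4, 6}  B5 = {0, 1, 4}  B6 = {0, 3, 4}
Tree: B1–B2, B2–B3, B2–B4, B4–B5, B5–B6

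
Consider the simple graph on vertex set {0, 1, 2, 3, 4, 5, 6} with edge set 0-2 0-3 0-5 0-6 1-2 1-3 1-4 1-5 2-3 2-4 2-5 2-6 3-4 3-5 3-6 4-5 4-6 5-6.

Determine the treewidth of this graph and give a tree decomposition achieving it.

Treewidth 4.
One optimal decomposition is:
Bags: B1 = {2, 3, 4, 5, 6}  B2 = {1, 2, 3, 4, 5}  B3 = {0, 2, 3, 5, 6}
Tree: B1–B2, B1–B3

Every bag has size at most 5, so the width is 5 − 1 = 4 and tw(G) ≤ 4. Conversely, {0, 2, 3, 5, 6} is a clique of size 5, and the vertices of any clique must share a bag in every tree decomposition; so some bag has ≥ 5 vertices and tw(G) ≥ 4. Hence tw(G) = 4 exactly.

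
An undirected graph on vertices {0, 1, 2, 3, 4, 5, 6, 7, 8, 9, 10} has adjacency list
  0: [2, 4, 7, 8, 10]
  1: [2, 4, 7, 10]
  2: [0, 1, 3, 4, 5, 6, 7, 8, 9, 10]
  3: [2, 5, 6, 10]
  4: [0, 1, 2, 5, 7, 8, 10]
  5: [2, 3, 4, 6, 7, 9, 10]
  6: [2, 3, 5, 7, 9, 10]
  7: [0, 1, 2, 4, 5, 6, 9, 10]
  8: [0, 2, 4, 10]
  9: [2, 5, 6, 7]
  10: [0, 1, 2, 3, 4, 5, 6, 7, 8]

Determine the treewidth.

4

A width-4 tree decomposition is:
Bags: B1 = {2, 4, 5, 7, 10}  B2 = {0, 2, 4, 7, 10}  B3 = {2, 5, 6, 7, 10}  B4 = {2, 3, 5, 6, 10}  B5 = {1, 2, 4, 7, 10}  B6 = {0, 2, 4, 8, 10}  B7 = {2, 5, 6, 7, 9}
Tree: B1–B2, B1–B3, B3–B4, B2–B5, B2–B6, B3–B7
Each bag holds 5 vertices, so the decomposition has width 4, which upper-bounds the treewidth. For the lower bound, the 5 vertices {2, 5, 6, 7, 9} are pairwise adjacent, and any tree decomposition puts a clique entirely inside one bag — forcing width ≥ 4. Combining the bounds, tw(G) = 4.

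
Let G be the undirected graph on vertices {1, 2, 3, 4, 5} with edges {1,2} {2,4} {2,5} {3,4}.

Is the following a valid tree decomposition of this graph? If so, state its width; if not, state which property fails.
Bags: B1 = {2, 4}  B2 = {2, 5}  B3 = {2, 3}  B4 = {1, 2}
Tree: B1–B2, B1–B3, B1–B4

A tree decomposition must satisfy three properties: every vertex lies in some bag; for every edge, both endpoints lie together in some bag; and for every vertex, the bags containing it form a connected subtree. Here edge (4,3) lies in no bag, so the decomposition is invalid.

No — edge (4,3) lies in no bag.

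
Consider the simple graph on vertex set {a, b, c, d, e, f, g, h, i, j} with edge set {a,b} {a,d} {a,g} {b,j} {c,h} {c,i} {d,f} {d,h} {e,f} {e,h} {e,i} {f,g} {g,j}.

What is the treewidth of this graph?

A width-2 tree decomposition is:
Bags: B1 = {b, g, j}  B2 = {a, b, g}  B3 = {a, f, g}  B4 = {a, d, f}  B5 = {d, e, f}  B6 = {d, e, h}  B7 = {e, h, i}  B8 = {c, h, i}
Tree: B1–B2, B2–B3, B3–B4, B4–B5, B5–B6, B6–B7, B7–B8
The largest bag has 3 vertices, giving width 2; this decomposition certifies tw(G) ≤ 2. For the lower bound, G contains the cycle j–b–a–g–j, so G is not a forest; only forests have treewidth ≤ 1, hence tw(G) ≥ 2. The upper and lower bounds meet at 2, so that is the treewidth.

2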